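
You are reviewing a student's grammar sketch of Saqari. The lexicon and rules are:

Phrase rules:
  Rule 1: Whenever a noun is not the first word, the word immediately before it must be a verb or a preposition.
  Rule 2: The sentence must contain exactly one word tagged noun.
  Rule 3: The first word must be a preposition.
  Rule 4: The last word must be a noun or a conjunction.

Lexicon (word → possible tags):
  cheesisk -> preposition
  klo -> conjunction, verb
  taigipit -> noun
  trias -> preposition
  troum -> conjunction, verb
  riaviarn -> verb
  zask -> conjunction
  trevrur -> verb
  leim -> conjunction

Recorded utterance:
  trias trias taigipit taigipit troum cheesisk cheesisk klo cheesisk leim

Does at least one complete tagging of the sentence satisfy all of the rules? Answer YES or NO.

NO

Candidates per position — 1:trias {preposition}; 2:trias {preposition}; 3:taigipit {noun}; 4:taigipit {noun}; 5:troum {conjunction,verb}; 6:cheesisk {preposition}; 7:cheesisk {preposition}; 8:klo {conjunction,verb}; 9:cheesisk {preposition}; 10:leim {conjunction}.
Rule 1 cannot be satisfied by any choice of tags from the lexicon.
So there is no consistent tagging.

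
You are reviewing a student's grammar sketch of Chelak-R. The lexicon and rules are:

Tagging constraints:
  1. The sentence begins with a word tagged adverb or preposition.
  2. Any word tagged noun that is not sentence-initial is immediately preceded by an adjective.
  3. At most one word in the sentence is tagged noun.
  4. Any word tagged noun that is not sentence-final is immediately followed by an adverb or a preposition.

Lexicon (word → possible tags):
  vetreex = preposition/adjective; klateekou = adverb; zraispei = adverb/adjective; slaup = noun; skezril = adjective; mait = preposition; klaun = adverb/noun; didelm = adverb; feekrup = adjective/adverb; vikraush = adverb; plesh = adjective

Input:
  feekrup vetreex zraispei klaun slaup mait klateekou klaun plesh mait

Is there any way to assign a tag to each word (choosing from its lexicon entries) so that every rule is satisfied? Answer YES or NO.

Candidates per position — 1:feekrup {adjective,adverb}; 2:vetreex {preposition,adjective}; 3:zraispei {adverb,adjective}; 4:klaun {adverb,noun}; 5:slaup {noun}; 6:mait {preposition}; 7:klateekou {adverb}; 8:klaun {adverb,noun}; 9:plesh {adjective}; 10:mait {preposition}.
Rule 2 cannot be satisfied by any choice of tags from the lexicon.
So there is no consistent tagging.

NO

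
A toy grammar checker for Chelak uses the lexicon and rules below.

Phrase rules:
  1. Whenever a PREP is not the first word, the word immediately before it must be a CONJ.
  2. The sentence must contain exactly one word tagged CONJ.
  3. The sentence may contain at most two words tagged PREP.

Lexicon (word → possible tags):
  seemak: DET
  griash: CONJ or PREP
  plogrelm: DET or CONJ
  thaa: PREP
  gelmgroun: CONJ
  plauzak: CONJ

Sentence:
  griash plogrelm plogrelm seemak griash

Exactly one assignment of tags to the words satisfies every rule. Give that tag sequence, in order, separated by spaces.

Candidates per position — 1:griash {CONJ,PREP}; 2:plogrelm {DET,CONJ}; 3:plogrelm {DET,CONJ}; 4:seemak {DET}; 5:griash {CONJ,PREP}.
Word 5 cannot be PREP — rule 1 would then fail for every completion. It is CONJ.
Word 1 cannot be CONJ — rule 2 would then fail for every completion. It is PREP.
Word 2 cannot be CONJ — rule 2 would then fail for every completion. It is DET.
Word 3 cannot be CONJ — rule 2 would then fail for every completion. It is DET.
The unique satisfying tagging is: PREP DET DET DET CONJ.
Checking: rule 1 satisfied; rule 2 satisfied; rule 3 satisfied.

PREP DET DET DET CONJ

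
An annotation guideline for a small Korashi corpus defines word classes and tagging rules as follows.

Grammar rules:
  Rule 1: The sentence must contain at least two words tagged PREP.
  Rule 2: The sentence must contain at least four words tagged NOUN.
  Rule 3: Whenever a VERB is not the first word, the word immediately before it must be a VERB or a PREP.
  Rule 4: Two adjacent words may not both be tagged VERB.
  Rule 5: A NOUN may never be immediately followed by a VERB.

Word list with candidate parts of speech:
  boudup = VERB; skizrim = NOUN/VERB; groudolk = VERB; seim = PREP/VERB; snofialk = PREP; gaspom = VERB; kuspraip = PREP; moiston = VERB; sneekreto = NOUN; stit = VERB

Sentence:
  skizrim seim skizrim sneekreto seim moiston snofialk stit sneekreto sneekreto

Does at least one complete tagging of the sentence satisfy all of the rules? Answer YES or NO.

YES

Candidates per position — 1:skizrim {NOUN,VERB}; 2:seim {PREP,VERB}; 3:skizrim {NOUN,VERB}; 4:sneekreto {NOUN}; 5:seim {PREP,VERB}; 6:moiston {VERB}; 7:snofialk {PREP}; 8:stit {VERB}; 9:sneekreto {NOUN}; 10:sneekreto {NOUN}.
One satisfying assignment: VERB PREP NOUN NOUN PREP VERB PREP VERB NOUN NOUN.
Checking: rule 1 holds; rule 2 holds; rule 3 holds; rule 4 holds; rule 5 holds.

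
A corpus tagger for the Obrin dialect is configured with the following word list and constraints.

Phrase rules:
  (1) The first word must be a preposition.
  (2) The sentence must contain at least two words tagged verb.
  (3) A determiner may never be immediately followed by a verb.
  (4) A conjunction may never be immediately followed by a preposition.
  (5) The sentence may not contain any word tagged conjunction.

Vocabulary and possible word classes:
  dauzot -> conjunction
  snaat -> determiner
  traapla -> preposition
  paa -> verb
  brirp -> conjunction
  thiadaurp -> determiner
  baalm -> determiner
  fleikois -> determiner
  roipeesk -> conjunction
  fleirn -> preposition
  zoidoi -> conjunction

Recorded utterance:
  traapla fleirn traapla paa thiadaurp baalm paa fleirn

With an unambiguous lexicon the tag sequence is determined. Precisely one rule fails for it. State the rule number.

Fixed tagging: preposition preposition preposition verb determiner determiner verb preposition.
Applying the rules: R1 holds, R2 holds, R3 violated, R4 holds, R5 holds.
Only rule 3 fails.

3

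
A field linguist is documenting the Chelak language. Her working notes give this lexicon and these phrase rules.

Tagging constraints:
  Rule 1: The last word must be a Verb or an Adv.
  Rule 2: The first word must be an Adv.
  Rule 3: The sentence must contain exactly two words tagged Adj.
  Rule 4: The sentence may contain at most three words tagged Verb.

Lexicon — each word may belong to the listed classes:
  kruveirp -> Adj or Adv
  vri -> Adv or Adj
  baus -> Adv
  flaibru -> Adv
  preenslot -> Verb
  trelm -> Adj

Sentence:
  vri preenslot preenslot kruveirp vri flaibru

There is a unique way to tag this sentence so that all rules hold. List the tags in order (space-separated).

Candidates per position — 1:vri {Adv,Adj}; 2:preenslot {Verb}; 3:preenslot {Verb}; 4:kruveirp {Adj,Adv}; 5:vri {Adv,Adj}; 6:flaibru {Adv}.
Position 1: tagging it Adj would leave rule 2 unsatisfiable, so it must be Adv.
Position 4: tagging it Adv would leave rule 3 unsatisfiable, so it must be Adj.
Position 5: tagging it Adv would leave rule 3 unsatisfiable, so it must be Adj.
So the tagging must be: Adv Verb Verb Adj Adj Adv.
Check: rule 1 ✓; rule 2 ✓; rule 3 ✓; rule 4 ✓.

Adv Verb Verb Adj Adj Adv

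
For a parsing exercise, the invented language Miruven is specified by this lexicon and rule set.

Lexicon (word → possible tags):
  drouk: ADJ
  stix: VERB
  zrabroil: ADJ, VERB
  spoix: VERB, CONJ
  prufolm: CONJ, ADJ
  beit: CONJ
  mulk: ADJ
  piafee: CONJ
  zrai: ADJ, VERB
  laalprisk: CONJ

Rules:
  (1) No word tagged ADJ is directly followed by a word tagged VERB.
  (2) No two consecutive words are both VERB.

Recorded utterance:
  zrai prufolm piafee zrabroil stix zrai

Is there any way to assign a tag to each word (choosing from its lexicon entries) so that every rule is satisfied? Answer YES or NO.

NO

Candidates per position — 1:zrai {ADJ,VERB}; 2:prufolm {CONJ,ADJ}; 3:piafee {CONJ}; 4:zrabroil {ADJ,VERB}; 5:stix {VERB}; 6:zrai {ADJ,VERB}.
Every candidate sequence violates at least one rule; no consistent tagging exists.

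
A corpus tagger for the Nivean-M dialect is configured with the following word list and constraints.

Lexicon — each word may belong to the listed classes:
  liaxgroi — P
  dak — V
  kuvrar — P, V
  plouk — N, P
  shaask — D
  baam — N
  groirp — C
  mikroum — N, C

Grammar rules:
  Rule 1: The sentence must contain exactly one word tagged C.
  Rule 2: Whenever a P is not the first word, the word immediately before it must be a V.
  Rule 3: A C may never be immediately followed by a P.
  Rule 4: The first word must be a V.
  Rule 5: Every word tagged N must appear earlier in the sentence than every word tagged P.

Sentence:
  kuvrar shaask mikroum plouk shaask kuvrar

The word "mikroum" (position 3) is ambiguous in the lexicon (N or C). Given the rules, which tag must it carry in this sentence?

C

Candidates per position — 1:kuvrar {P,V}; 2:shaask {D}; 3:mikroum {N,C}; 4:plouk {N,P}; 5:shaask {D}; 6:kuvrar {P,V}.
If word 1 were P, no tagging could satisfy rule 4; so word 1 is V.
If word 3 were N, no tagging could satisfy rule 1; so word 3 is C.
If word 4 were P, no tagging could satisfy rule 2; so word 4 is N.
If word 6 were P, no tagging could satisfy rule 2; so word 6 is V.
That leaves exactly one tagging: V D C N D V.
Check: rule 1 ok; rule 2 ok; rule 3 ok; rule 4 ok; rule 5 ok.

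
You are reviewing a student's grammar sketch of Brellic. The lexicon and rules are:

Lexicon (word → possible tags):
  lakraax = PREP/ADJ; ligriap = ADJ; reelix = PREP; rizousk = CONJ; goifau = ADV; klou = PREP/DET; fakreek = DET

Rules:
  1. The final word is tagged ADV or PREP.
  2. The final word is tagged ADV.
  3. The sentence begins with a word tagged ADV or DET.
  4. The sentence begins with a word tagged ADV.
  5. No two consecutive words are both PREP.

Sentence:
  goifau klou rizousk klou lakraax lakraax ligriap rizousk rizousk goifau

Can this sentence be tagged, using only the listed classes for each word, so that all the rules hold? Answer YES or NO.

YES

Candidates per position — 1:goifau {ADV}; 2:klou {PREP,DET}; 3:rizousk {CONJ}; 4:klou {PREP,DET}; 5:lakraax {PREP,ADJ}; 6:lakraax {PREP,ADJ}; 7:ligriap {ADJ}; 8:rizousk {CONJ}; 9:rizousk {CONJ}; 10:goifau {ADV}.
One satisfying assignment: ADV DET CONJ DET PREP ADJ ADJ CONJ CONJ ADV.
Checking: rule 1 holds; rule 2 holds; rule 3 holds; rule 4 holds; rule 5 holds.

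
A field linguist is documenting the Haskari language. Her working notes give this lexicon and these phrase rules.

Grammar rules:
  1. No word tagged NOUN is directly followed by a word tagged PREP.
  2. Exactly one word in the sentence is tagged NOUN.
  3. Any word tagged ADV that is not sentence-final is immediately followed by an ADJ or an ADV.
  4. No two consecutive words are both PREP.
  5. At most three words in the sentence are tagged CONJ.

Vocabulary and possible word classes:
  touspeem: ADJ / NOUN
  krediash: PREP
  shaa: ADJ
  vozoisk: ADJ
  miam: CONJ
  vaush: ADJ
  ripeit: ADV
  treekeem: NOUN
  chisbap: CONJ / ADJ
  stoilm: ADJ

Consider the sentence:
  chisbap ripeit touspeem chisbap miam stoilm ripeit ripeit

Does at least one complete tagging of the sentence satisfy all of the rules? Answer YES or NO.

NO

Candidates per position — 1:chisbap {CONJ,ADJ}; 2:ripeit {ADV}; 3:touspeem {ADJ,NOUN}; 4:chisbap {CONJ,ADJ}; 5:miam {CONJ}; 6:stoilm {ADJ}; 7:ripeit {ADV}; 8:ripeit {ADV}.
Every candidate sequence violates at least one rule; no consistent tagging exists.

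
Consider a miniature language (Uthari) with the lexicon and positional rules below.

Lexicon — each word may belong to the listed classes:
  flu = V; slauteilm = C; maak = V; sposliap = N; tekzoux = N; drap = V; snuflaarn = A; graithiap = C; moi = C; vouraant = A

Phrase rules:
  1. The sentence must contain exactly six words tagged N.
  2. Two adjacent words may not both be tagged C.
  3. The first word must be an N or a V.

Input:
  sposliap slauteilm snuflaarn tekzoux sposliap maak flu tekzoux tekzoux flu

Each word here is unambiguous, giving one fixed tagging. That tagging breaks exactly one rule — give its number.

1

Fixed tagging: N C A N N V V N N V.
Rule check: R1 fails, R2 ok, R3 ok.
Only rule 1 fails.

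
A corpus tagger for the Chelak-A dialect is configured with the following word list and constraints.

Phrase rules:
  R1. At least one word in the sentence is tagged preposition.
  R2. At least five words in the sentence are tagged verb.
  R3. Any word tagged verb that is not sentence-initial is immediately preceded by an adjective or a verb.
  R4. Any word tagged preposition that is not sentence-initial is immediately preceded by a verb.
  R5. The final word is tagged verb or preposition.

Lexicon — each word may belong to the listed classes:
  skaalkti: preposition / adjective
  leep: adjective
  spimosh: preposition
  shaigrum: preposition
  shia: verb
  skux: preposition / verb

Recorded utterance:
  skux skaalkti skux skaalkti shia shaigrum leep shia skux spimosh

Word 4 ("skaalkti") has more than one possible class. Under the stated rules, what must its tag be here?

Candidates per position — 1:skux {preposition,verb}; 2:skaalkti {preposition,adjective}; 3:skux {preposition,verb}; 4:skaalkti {preposition,adjective}; 5:shia {verb}; 6:shaigrum {preposition}; 7:leep {adjective}; 8:shia {verb}; 9:skux {preposition,verb}; 10:spimosh {preposition}.
If word 1 were preposition, no tagging could satisfy rule 2; so word 1 is verb.
If word 3 were preposition, no tagging could satisfy rule 2; so word 3 is verb.
If word 4 were preposition, no tagging could satisfy rule 3; so word 4 is adjective.
If word 9 were preposition, no tagging could satisfy rule 2; so word 9 is verb.
If word 2 were preposition, no tagging could satisfy rule 3; so word 2 is adjective.
The only consistent sequence is: verb adjective verb adjective verb preposition adjective verb verb preposition.
Check: rule 1 ok; rule 2 ok; rule 3 ok; rule 4 ok; rule 5 ok.

adjective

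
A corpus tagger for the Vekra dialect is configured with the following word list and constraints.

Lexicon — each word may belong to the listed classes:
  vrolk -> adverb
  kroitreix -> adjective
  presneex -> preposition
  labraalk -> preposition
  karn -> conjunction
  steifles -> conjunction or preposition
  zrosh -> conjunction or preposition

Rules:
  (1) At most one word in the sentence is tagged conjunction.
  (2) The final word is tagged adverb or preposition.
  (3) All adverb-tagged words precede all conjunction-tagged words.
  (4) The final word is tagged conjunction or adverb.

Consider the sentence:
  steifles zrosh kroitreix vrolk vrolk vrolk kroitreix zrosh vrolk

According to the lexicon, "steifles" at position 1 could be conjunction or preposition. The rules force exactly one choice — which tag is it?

Candidates per position — 1:steifles {conjunction,preposition}; 2:zrosh {conjunction,preposition}; 3:kroitreix {adjective}; 4:vrolk {adverb}; 5:vrolk {adverb}; 6:vrolk {adverb}; 7:kroitreix {adjective}; 8:zrosh {conjunction,preposition}; 9:vrolk {adverb}.
At position 1, choosing conjunction makes rule 3 impossible to satisfy; hence preposition.
At position 2, choosing conjunction makes rule 3 impossible to satisfy; hence preposition.
At position 8, choosing conjunction makes rule 3 impossible to satisfy; hence preposition.
The unique satisfying tagging is: preposition preposition adjective adverb adverb adverb adjective preposition adverb.
Rule-by-rule: rule 1 satisfied; rule 2 satisfied; rule 3 satisfied; rule 4 satisfied.

preposition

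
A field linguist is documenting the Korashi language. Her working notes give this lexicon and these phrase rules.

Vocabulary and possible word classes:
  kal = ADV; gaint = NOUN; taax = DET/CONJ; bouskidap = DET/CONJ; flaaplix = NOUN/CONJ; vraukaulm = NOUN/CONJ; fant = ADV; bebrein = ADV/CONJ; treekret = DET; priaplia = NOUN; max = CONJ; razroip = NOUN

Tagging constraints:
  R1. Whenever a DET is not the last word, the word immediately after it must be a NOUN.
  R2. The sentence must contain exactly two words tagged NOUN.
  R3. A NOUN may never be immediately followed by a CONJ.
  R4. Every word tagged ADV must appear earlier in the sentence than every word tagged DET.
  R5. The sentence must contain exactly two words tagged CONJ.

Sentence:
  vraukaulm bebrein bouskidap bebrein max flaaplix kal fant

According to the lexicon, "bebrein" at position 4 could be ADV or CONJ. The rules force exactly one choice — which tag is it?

Candidates per position — 1:vraukaulm {NOUN,CONJ}; 2:bebrein {ADV,CONJ}; 3:bouskidap {DET,CONJ}; 4:bebrein {ADV,CONJ}; 5:max {CONJ}; 6:flaaplix {NOUN,CONJ}; 7:kal {ADV}; 8:fant {ADV}.
At position 1, choosing CONJ makes rule 2 impossible to satisfy; hence NOUN.
At position 2, choosing CONJ makes rule 3 impossible to satisfy; hence ADV.
At position 3, choosing DET makes rule 1 impossible to satisfy; hence CONJ.
At position 4, choosing CONJ makes rule 5 impossible to satisfy; hence ADV.
At position 6, choosing CONJ makes rule 2 impossible to satisfy; hence NOUN.
The unique satisfying tagging is: NOUN ADV CONJ ADV CONJ NOUN ADV ADV.
Rule-by-rule: rule 1 holds; rule 2 holds; rule 3 holds; rule 4 holds; rule 5 holds.

ADV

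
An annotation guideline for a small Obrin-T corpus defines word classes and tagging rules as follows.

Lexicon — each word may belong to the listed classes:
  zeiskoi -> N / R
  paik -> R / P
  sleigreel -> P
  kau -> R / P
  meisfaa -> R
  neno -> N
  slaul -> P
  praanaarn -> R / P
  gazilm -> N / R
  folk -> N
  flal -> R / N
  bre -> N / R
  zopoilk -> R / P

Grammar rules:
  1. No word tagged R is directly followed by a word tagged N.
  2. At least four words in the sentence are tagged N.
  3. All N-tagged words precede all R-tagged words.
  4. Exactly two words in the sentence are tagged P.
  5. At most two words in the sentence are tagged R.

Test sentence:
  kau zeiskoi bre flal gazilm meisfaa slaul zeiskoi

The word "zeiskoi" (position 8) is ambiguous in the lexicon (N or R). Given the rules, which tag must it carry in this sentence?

R

Candidates per position — 1:kau {R,P}; 2:zeiskoi {N,R}; 3:bre {N,R}; 4:flal {R,N}; 5:gazilm {N,R}; 6:meisfaa {R}; 7:slaul {P}; 8:zeiskoi {N,R}.
Word 1 cannot be R — rule 4 would then fail for every completion. It is P.
Word 8 cannot be N — rule 3 would then fail for every completion. It is R.
Word 2 cannot be R — rule 2 would then fail for every completion. It is N.
Word 3 cannot be R — rule 2 would then fail for every completion. It is N.
Word 4 cannot be R — rule 2 would then fail for every completion. It is N.
Word 5 cannot be R — rule 2 would then fail for every completion. It is N.
So the tagging must be: P N N N N R P R.
Rule-by-rule: rule 1 ok; rule 2 ok; rule 3 ok; rule 4 ok; rule 5 ok.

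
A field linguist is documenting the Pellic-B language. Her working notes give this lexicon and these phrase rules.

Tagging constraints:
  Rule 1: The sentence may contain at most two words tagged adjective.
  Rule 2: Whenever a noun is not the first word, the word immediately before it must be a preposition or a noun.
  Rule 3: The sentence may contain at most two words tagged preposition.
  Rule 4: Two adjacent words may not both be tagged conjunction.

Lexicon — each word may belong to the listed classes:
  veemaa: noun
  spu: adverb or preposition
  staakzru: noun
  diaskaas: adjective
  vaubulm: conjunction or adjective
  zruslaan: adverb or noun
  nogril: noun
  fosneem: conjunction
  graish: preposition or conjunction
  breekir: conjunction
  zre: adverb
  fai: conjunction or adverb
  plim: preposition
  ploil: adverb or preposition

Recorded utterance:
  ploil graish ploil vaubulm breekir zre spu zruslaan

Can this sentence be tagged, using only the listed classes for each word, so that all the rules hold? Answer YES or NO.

Candidates per position — 1:ploil {adverb,preposition}; 2:graish {preposition,conjunction}; 3:ploil {adverb,preposition}; 4:vaubulm {conjunction,adjective}; 5:breekir {conjunction}; 6:zre {adverb}; 7:spu {adverb,preposition}; 8:zruslaan {adverb,noun}.
One satisfying assignment: adverb conjunction preposition adjective conjunction adverb preposition noun.
Check: rule 1 ✓; rule 2 ✓; rule 3 ✓; rule 4 ✓.

YES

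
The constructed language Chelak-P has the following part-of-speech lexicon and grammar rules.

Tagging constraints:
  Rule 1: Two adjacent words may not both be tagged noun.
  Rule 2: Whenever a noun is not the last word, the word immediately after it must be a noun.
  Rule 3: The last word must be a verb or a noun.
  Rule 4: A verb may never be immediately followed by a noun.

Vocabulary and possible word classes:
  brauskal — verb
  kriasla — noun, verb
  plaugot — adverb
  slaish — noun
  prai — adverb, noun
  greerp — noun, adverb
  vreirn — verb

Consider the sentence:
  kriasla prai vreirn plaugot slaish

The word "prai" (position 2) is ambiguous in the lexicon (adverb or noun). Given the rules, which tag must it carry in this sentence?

Candidates per position — 1:kriasla {noun,verb}; 2:prai {adverb,noun}; 3:vreirn {verb}; 4:plaugot {adverb}; 5:slaish {noun}.
If word 1 were noun, no tagging could satisfy rule 2; so word 1 is verb.
If word 2 were noun, no tagging could satisfy rule 2; so word 2 is adverb.
The unique satisfying tagging is: verb adverb verb adverb noun.
Check: rule 1 ok; rule 2 ok; rule 3 ok; rule 4 ok.

adverb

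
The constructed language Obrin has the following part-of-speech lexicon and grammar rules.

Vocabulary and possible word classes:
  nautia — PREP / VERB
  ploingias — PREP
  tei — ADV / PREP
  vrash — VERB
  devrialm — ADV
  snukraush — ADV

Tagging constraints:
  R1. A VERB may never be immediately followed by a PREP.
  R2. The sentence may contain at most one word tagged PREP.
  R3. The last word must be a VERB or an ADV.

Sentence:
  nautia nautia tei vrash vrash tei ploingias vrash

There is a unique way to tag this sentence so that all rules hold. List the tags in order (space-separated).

Candidates per position — 1:nautia {PREP,VERB}; 2:nautia {PREP,VERB}; 3:tei {ADV,PREP}; 4:vrash {VERB}; 5:vrash {VERB}; 6:tei {ADV,PREP}; 7:ploingias {PREP}; 8:vrash {VERB}.
At position 1, choosing PREP makes rule 2 impossible to satisfy; hence VERB.
At position 2, choosing PREP makes rule 1 impossible to satisfy; hence VERB.
At position 3, choosing PREP makes rule 1 impossible to satisfy; hence ADV.
At position 6, choosing PREP makes rule 1 impossible to satisfy; hence ADV.
The unique satisfying tagging is: VERB VERB ADV VERB VERB ADV PREP VERB.
Check: rule 1 ✓; rule 2 ✓; rule 3 ✓.

VERB VERB ADV VERB VERB ADV PREP VERB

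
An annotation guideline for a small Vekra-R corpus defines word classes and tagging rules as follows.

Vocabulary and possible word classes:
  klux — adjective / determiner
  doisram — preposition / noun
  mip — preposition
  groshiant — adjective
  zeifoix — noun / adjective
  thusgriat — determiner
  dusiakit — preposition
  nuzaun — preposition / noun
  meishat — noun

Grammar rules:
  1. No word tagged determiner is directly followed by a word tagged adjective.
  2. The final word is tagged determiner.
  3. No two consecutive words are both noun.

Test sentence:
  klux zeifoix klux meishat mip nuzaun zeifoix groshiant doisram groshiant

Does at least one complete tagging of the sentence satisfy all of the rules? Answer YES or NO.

NO

Candidates per position — 1:klux {adjective,determiner}; 2:zeifoix {noun,adjective}; 3:klux {adjective,determiner}; 4:meishat {noun}; 5:mip {preposition}; 6:nuzaun {preposition,noun}; 7:zeifoix {noun,adjective}; 8:groshiant {adjective}; 9:doisram {preposition,noun}; 10:groshiant {adjective}.
Rule 2 cannot be satisfied by any choice of tags from the lexicon.
So there is no consistent tagging.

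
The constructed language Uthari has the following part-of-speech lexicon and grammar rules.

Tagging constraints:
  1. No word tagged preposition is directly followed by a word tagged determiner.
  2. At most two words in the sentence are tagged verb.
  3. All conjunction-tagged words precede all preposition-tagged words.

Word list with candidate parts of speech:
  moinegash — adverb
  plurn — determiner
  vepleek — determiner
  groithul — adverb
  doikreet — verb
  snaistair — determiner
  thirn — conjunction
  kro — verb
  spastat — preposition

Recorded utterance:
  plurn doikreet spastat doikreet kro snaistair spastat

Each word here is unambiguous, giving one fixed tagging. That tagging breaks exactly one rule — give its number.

Fixed tagging: determiner verb preposition verb verb determiner preposition.
Applying the rules: R1 holds, R2 violated, R3 holds.
Only rule 2 fails.

2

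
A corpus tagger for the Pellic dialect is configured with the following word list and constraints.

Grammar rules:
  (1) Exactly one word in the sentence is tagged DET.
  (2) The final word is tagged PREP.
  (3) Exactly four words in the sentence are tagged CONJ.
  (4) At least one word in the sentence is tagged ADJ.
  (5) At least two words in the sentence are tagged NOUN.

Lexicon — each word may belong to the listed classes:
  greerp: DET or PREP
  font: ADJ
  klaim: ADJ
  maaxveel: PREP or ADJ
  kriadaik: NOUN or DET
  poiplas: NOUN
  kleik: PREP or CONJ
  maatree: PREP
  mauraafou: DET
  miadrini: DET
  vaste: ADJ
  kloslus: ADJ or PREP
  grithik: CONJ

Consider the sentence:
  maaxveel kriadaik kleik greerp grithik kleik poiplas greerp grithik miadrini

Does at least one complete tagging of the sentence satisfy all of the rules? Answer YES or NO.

NO

Candidates per position — 1:maaxveel {PREP,ADJ}; 2:kriadaik {NOUN,DET}; 3:kleik {PREP,CONJ}; 4:greerp {DET,PREP}; 5:grithik {CONJ}; 6:kleik {PREP,CONJ}; 7:poiplas {NOUN}; 8:greerp {DET,PREP}; 9:grithik {CONJ}; 10:miadrini {DET}.
Rule 2 cannot be satisfied by any choice of tags from the lexicon.
So there is no consistent tagging.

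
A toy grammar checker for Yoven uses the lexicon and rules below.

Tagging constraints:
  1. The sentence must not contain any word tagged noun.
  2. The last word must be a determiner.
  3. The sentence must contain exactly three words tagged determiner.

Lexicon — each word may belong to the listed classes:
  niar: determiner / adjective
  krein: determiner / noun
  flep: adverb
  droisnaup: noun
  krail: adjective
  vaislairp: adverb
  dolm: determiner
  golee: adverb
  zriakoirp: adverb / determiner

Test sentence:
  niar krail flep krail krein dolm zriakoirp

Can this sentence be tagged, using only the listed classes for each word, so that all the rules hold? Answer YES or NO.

YES

Candidates per position — 1:niar {determiner,adjective}; 2:krail {adjective}; 3:flep {adverb}; 4:krail {adjective}; 5:krein {determiner,noun}; 6:dolm {determiner}; 7:zriakoirp {adverb,determiner}.
One satisfying assignment: adjective adjective adverb adjective determiner determiner determiner.
Rule-by-rule: rule 1 ✓; rule 2 ✓; rule 3 ✓.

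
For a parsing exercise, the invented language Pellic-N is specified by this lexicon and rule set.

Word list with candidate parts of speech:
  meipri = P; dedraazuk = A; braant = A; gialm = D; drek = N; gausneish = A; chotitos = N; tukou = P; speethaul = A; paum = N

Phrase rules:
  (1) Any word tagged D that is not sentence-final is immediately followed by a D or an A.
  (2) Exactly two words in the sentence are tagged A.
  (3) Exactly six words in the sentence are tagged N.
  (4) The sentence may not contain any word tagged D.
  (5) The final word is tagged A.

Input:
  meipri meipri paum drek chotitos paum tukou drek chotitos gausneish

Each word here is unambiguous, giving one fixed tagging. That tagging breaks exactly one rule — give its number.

2

Fixed tagging: P P N N N N P N N A.
Checking each rule: R1 pass, R2 fail, R3 pass, R4 pass, R5 pass.
Only rule 2 fails.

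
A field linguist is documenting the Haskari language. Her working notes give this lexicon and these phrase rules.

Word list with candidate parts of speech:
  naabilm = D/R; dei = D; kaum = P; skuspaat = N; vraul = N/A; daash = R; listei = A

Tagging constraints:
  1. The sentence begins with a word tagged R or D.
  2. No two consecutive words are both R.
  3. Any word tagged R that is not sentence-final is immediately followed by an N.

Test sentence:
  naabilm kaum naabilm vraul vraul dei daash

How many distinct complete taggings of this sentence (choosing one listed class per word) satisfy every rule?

Candidates per position — 1:naabilm {D,R}; 2:kaum {P}; 3:naabilm {D,R}; 4:vraul {N,A}; 5:vraul {N,A}; 6:dei {D}; 7:daash {R}.
There are 16 candidate sequences in total.
Checking each against the rules leaves 6 sequences.
Count = 6.

6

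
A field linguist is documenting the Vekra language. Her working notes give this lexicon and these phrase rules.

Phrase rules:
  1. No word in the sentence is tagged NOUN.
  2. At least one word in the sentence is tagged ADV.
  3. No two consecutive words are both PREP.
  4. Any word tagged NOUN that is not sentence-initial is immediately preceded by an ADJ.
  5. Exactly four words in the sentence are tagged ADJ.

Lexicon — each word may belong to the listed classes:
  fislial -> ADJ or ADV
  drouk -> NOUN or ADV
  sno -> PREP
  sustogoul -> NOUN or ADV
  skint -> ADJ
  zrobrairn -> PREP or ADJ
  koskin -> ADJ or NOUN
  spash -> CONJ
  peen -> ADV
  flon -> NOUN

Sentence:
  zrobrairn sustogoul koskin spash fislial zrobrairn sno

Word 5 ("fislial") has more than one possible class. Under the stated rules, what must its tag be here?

Candidates per position — 1:zrobrairn {PREP,ADJ}; 2:sustogoul {NOUN,ADV}; 3:koskin {ADJ,NOUN}; 4:spash {CONJ}; 5:fislial {ADJ,ADV}; 6:zrobrairn {PREP,ADJ}; 7:sno {PREP}.
At position 1, choosing PREP makes rule 5 impossible to satisfy; hence ADJ.
At position 2, choosing NOUN makes rule 1 impossible to satisfy; hence ADV.
At position 3, choosing NOUN makes rule 1 impossible to satisfy; hence ADJ.
At position 5, choosing ADV makes rule 5 impossible to satisfy; hence ADJ.
At position 6, choosing PREP makes rule 3 impossible to satisfy; hence ADJ.
So the tagging must be: ADJ ADV ADJ CONJ ADJ ADJ PREP.
Check: rule 1 satisfied; rule 2 satisfied; rule 3 satisfied; rule 4 satisfied; rule 5 satisfied.

ADJ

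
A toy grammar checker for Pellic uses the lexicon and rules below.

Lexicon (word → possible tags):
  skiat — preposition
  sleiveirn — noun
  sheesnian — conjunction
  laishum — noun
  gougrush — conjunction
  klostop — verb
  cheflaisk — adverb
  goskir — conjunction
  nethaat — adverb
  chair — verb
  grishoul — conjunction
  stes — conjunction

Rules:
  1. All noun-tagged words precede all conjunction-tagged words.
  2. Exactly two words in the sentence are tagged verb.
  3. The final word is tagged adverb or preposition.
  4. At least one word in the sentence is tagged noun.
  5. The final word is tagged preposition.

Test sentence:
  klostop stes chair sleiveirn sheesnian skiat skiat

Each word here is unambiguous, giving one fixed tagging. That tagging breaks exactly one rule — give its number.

1

Fixed tagging: verb conjunction verb noun conjunction preposition preposition.
Checking each rule: R1 violated, R2 holds, R3 holds, R4 holds, R5 holds.
Only rule 1 fails.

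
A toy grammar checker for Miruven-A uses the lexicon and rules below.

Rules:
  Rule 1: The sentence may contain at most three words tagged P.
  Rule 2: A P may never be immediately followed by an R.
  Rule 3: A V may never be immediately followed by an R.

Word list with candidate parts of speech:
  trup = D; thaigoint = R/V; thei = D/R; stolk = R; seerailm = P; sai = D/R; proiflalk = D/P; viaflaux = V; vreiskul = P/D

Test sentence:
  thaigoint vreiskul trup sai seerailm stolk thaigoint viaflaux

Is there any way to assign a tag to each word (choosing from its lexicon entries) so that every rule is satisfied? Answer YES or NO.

NO

Candidates per position — 1:thaigoint {R,V}; 2:vreiskul {P,D}; 3:trup {D}; 4:sai {D,R}; 5:seerailm {P}; 6:stolk {R}; 7:thaigoint {R,V}; 8:viaflaux {V}.
Rule 2 cannot be satisfied by any choice of tags from the lexicon.
So there is no consistent tagging.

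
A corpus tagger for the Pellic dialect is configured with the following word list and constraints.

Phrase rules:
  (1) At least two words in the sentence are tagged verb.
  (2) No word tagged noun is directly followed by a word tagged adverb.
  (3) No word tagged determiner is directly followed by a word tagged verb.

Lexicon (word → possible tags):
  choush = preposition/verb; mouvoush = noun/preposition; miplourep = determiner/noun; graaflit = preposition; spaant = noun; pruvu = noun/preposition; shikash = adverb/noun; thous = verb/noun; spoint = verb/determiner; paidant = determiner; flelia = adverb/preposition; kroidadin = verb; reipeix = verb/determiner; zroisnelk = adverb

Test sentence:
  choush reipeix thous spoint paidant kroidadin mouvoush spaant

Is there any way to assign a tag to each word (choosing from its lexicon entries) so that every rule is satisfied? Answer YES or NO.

NO

Candidates per position — 1:choush {preposition,verb}; 2:reipeix {verb,determiner}; 3:thous {verb,noun}; 4:spoint {verb,determiner}; 5:paidant {determiner}; 6:kroidadin {verb}; 7:mouvoush {noun,preposition}; 8:spaant {noun}.
Rule 3 cannot be satisfied by any choice of tags from the lexicon.
So there is no consistent tagging.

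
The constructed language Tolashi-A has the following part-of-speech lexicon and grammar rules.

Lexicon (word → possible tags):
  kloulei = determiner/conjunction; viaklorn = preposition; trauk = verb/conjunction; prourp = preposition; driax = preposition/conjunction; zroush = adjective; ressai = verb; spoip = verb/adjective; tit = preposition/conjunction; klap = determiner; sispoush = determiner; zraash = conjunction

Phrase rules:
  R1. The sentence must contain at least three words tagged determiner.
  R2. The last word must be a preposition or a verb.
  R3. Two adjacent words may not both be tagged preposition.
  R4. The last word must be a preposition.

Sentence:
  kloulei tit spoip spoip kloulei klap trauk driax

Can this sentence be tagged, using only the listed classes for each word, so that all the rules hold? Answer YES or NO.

YES

Candidates per position — 1:kloulei {determiner,conjunction}; 2:tit {preposition,conjunction}; 3:spoip {verb,adjective}; 4:spoip {verb,adjective}; 5:kloulei {determiner,conjunction}; 6:klap {determiner}; 7:trauk {verb,conjunction}; 8:driax {preposition,conjunction}.
One satisfying assignment: determiner conjunction adjective adjective determiner determiner conjunction preposition.
Verifying each rule — rule 1 holds; rule 2 holds; rule 3 holds; rule 4 holds.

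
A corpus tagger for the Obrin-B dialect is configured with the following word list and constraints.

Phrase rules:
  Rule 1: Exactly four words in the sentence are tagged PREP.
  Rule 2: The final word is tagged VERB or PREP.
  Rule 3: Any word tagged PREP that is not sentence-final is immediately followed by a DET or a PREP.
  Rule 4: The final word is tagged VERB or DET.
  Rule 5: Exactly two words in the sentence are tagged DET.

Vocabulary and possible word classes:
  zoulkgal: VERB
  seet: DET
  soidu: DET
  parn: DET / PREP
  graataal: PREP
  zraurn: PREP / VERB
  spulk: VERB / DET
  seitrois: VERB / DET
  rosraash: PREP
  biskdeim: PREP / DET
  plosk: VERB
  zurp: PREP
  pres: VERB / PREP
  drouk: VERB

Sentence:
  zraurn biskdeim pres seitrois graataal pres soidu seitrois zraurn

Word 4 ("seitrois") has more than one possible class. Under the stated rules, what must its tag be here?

Candidates per position — 1:zraurn {PREP,VERB}; 2:biskdeim {PREP,DET}; 3:pres {VERB,PREP}; 4:seitrois {VERB,DET}; 5:graataal {PREP}; 6:pres {VERB,PREP}; 7:soidu {DET}; 8:seitrois {VERB,DET}; 9:zraurn {PREP,VERB}.
Position 6: tagging it VERB would leave rule 3 unsatisfiable, so it must be PREP.
Position 9: tagging it PREP would leave rule 4 unsatisfiable, so it must be VERB.
Position 4: the remaining choice is settled jointly with positions 1, 2, 3, 8 — only DET at position 4 is part of a tagging that satisfies every rule.
That leaves exactly one tagging: VERB PREP PREP DET PREP PREP DET VERB VERB.
Check: rule 1 ✓; rule 2 ✓; rule 3 ✓; rule 4 ✓; rule 5 ✓.

DET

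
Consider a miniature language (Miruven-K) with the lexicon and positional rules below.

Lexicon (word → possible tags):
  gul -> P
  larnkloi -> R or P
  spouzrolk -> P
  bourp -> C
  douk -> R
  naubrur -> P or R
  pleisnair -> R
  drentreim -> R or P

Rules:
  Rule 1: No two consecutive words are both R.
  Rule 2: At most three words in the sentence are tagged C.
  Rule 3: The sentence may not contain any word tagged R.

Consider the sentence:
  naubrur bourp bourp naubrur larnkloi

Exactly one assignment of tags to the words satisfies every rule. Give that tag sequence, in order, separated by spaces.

Candidates per position — 1:naubrur {P,R}; 2:bourp {C}; 3:bourp {C}; 4:naubrur {P,R}; 5:larnkloi {R,P}.
Word 1 cannot be R — rule 3 would then fail for every completion. It is P.
Word 4 cannot be R — rule 3 would then fail for every completion. It is P.
Word 5 cannot be R — rule 3 would then fail for every completion. It is P.
That leaves exactly one tagging: P C C P P.
Check: rule 1 ok; rule 2 ok; rule 3 ok.

P C C P P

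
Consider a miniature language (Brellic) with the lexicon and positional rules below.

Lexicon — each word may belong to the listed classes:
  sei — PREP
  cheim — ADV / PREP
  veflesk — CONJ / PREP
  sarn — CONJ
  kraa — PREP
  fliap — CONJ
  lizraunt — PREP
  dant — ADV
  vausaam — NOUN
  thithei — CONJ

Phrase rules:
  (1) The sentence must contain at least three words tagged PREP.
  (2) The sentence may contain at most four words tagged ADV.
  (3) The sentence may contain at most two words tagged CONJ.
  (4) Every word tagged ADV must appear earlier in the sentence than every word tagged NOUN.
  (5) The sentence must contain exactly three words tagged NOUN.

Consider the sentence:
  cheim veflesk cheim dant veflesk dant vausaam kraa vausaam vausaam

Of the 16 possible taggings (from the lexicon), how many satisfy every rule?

Candidates per position — 1:cheim {ADV,PREP}; 2:veflesk {CONJ,PREP}; 3:cheim {ADV,PREP}; 4:dant {ADV}; 5:veflesk {CONJ,PREP}; 6:dant {ADV}; 7:vausaam {NOUN}; 8:kraa {PREP}; 9:vausaam {NOUN}; 10:vausaam {NOUN}.
There are 16 candidate sequences in total.
Checking each against the rules leaves 11 sequences.
Count = 11.

11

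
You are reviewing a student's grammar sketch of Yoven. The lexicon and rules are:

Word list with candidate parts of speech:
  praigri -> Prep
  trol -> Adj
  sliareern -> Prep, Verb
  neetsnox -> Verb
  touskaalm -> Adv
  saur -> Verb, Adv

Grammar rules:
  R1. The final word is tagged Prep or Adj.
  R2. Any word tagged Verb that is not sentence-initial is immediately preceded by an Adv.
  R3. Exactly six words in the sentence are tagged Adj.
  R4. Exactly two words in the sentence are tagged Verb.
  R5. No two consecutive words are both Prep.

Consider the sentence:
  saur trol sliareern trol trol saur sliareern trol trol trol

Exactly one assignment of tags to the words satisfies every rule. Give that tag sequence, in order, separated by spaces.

Candidates per position — 1:saur {Verb,Adv}; 2:trol {Adj}; 3:sliareern {Prep,Verb}; 4:trol {Adj}; 5:trol {Adj}; 6:saur {Verb,Adv}; 7:sliareern {Prep,Verb}; 8:trol {Adj}; 9:trol {Adj}; 10:trol {Adj}.
Position 3: Verb is ruled out by rule 2; that leaves Prep.
Position 6: Verb is ruled out by rule 2; that leaves Adv.
Position 7: Prep is ruled out by rule 4; that leaves Verb.
Position 1: Adv is ruled out by rule 4; that leaves Verb.
That leaves exactly one tagging: Verb Adj Prep Adj Adj Adv Verb Adj Adj Adj.
Verifying each rule — rule 1 holds; rule 2 holds; rule 3 holds; rule 4 holds; rule 5 holds.

Verb Adj Prep Adj Adj Adv Verb Adj Adj Adj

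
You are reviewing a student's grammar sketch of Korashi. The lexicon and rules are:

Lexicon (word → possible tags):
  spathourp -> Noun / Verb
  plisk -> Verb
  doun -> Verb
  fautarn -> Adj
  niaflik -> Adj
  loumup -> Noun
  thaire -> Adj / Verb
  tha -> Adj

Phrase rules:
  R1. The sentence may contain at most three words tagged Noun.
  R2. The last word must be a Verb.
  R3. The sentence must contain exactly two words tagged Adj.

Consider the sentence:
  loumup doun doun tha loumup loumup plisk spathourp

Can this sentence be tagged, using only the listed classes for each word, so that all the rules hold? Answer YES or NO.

NO

Candidates per position — 1:loumup {Noun}; 2:doun {Verb}; 3:doun {Verb}; 4:tha {Adj}; 5:loumup {Noun}; 6:loumup {Noun}; 7:plisk {Verb}; 8:spathourp {Noun,Verb}.
Rule 3 cannot be satisfied by any choice of tags from the lexicon.
So there is no consistent tagging.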